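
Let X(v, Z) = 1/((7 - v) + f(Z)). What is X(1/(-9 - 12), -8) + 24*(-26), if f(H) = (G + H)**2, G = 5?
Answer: -210267/337 ≈ -623.94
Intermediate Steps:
f(H) = (5 + H)**2
X(v, Z) = 1/(7 + (5 + Z)**2 - v) (X(v, Z) = 1/((7 - v) + (5 + Z)**2) = 1/(7 + (5 + Z)**2 - v))
X(1/(-9 - 12), -8) + 24*(-26) = 1/(7 + (5 - 8)**2 - 1/(-9 - 12)) + 24*(-26) = 1/(7 + (-3)**2 - 1/(-21)) - 624 = 1/(7 + 9 - 1*(-1/21)) - 624 = 1/(7 + 9 + 1/21) - 624 = 1/(337/21) - 624 = 21/337 - 624 = -210267/337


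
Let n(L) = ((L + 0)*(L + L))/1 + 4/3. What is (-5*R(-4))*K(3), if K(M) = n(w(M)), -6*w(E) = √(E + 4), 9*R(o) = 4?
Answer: -310/81 ≈ -3.8272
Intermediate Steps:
R(o) = 4/9 (R(o) = (⅑)*4 = 4/9)
w(E) = -√(4 + E)/6 (w(E) = -√(E + 4)/6 = -√(4 + E)/6)
n(L) = 4/3 + 2*L² (n(L) = (L*(2*L))*1 + 4*(⅓) = (2*L²)*1 + 4/3 = 2*L² + 4/3 = 4/3 + 2*L²)
K(M) = 14/9 + M/18 (K(M) = 4/3 + 2*(-√(4 + M)/6)² = 4/3 + 2*(⅑ + M/36) = 4/3 + (2/9 + M/18) = 14/9 + M/18)
(-5*R(-4))*K(3) = (-5*4/9)*(14/9 + (1/18)*3) = -20*(14/9 + ⅙)/9 = -20/9*31/18 = -310/81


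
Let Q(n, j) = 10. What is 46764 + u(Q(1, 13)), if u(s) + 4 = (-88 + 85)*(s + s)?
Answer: 46700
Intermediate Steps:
u(s) = -4 - 6*s (u(s) = -4 + (-88 + 85)*(s + s) = -4 - 6*s)
46764 + u(Q(1, 13)) = 46764 + (-4 - 6*10) = 46764 + (-4 - 60) = 46764 - 64 = 46700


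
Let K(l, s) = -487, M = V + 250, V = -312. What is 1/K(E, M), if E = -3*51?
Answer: -1/487 ≈ -0.0020534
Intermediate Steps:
M = -62 (M = -312 + 250 = -62)
E = -153
1/K(E, M) = 1/(-487) = -1/487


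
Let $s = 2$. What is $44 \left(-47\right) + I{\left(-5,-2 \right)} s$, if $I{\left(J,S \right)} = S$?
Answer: $-2072$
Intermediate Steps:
$44 \left(-47\right) + I{\left(-5,-2 \right)} s = 44 \left(-47\right) - 4 = -2068 - 4 = -2072$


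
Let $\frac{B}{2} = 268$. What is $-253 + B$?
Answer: $283$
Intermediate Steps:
$B = 536$ ($B = 2 \cdot 268 = 536$)
$-253 + B = -253 + 536 = 283$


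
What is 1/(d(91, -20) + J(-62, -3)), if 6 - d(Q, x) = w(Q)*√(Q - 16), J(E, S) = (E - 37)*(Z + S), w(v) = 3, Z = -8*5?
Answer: 1421/6057498 + 5*√3/6057498 ≈ 0.00023602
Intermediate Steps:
Z = -40
J(E, S) = (-40 + S)*(-37 + E) (J(E, S) = (E - 37)*(-40 + S) = (-37 + E)*(-40 + S) = (-40 + S)*(-37 + E))
d(Q, x) = 6 - 3*√(-16 + Q) (d(Q, x) = 6 - 3*√(Q - 16) = 6 - 3*√(-16 + Q))
1/(d(91, -20) + J(-62, -3)) = 1/((6 - 3*√(-16 + 91)) + (1480 - 40*(-62) - 37*(-3) - 62*(-3))) = 1/((6 - 15*√3) + (1480 + 2480 + 111 + 186)) = 1/((6 - 15*√3) + 4257) = 1/(4263 - 15*√3)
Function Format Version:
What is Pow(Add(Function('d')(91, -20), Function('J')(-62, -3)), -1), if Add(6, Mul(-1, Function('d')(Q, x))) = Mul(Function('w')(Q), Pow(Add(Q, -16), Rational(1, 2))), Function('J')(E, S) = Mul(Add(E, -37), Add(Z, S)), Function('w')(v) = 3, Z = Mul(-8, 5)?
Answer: Add(Rational(1421, 6057498), Mul(Rational(5, 6057498), Pow(3, Rational(1, 2)))) ≈ 0.00023602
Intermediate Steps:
Z = -40
Function('J')(E, S) = Mul(Add(-40, S), Add(-37, E)) (Function('J')(E, S) = Mul(Add(E, -37), Add(-40, S)) = Mul(Add(-37, E), Add(-40, S)) = Mul(Add(-40, S), Add(-37, E)))
Function('d')(Q, x) = Add(6, Mul(-3, Pow(Add(-16, Q), Rational(1, 2)))) (Function('d')(Q, x) = Add(6, Mul(-1, Mul(3, Pow(Add(Q, -16), Rational(1, 2))))) = Add(6, Mul(-1, Mul(3, Pow(Add(-16, Q), Rational(1, 2))))) = Add(6, Mul(-3, Pow(Add(-16, Q), Rational(1, 2)))))
Pow(Add(Function('d')(91, -20), Function('J')(-62, -3)), -1) = Pow(Add(Add(6, Mul(-3, Pow(Add(-16, 91), Rational(1, 2)))), Add(1480, Mul(-40, -62), Mul(-37, -3), Mul(-62, -3))), -1) = Pow(Add(Add(6, Mul(-3, Pow(75, Rational(1, 2)))), Add(1480, 2480, 111, 186)), -1) = Pow(Add(Add(6, Mul(-3, Mul(5, Pow(3, Rational(1, 2))))), 4257), -1) = Pow(Add(Add(6, Mul(-15, Pow(3, Rational(1, 2)))), 4257), -1) = Pow(Add(4263, Mul(-15, Pow(3, Rational(1, 2)))), -1)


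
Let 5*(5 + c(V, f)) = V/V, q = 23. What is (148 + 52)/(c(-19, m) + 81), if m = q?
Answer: 1000/381 ≈ 2.6247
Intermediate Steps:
m = 23
c(V, f) = -24/5 (c(V, f) = -5 + (V/V)/5 = -5 + (⅕)*1 = -5 + ⅕ = -24/5)
(148 + 52)/(c(-19, m) + 81) = (148 + 52)/(-24/5 + 81) = 200/(381/5) = 200*(5/381) = 1000/381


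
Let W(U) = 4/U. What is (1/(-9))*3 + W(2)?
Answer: 5/3 ≈ 1.6667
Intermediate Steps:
(1/(-9))*3 + W(2) = (1/(-9))*3 + 4/2 = (1*(-1/9))*3 + 4*(1/2) = -1/9*3 + 2 = -1/3 + 2 = 5/3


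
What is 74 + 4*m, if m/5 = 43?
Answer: 934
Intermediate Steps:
m = 215 (m = 5*43 = 215)
74 + 4*m = 74 + 4*215 = 74 + 860 = 934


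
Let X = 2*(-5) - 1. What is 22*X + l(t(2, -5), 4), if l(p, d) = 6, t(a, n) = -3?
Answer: -236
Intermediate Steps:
X = -11 (X = -10 - 1 = -11)
22*X + l(t(2, -5), 4) = 22*(-11) + 6 = -242 + 6 = -236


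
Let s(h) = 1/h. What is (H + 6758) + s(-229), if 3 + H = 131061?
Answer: 31559863/229 ≈ 1.3782e+5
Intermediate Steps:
H = 131058 (H = -3 + 131061 = 131058)
(H + 6758) + s(-229) = (131058 + 6758) + 1/(-229) = 137816 - 1/229 = 31559863/229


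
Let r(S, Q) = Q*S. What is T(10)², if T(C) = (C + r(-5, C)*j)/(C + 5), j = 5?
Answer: 256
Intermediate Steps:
T(C) = -24*C/(5 + C) (T(C) = (C + (C*(-5))*5)/(C + 5) = (C - 5*C*5)/(5 + C) = (C - 25*C)/(5 + C) = (-24*C)/(5 + C) = -24*C/(5 + C))
T(10)² = (-24*10/(5 + 10))² = (-24*10/15)² = (-24*10*1/15)² = (-16)² = 256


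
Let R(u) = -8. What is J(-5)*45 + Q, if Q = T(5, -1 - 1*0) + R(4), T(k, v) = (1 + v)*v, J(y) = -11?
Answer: -503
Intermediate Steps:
T(k, v) = v*(1 + v)
Q = -8 (Q = (-1 - 1*0)*(1 + (-1 - 1*0)) - 8 = (-1 + 0)*(1 + (-1 + 0)) - 8 = -(1 - 1) - 8 = -1*0 - 8 = 0 - 8 = -8)
J(-5)*45 + Q = -11*45 - 8 = -495 - 8 = -503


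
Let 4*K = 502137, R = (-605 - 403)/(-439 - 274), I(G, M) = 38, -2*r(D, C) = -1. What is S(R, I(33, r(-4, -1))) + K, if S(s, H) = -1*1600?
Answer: 495737/4 ≈ 1.2393e+5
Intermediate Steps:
r(D, C) = ½ (r(D, C) = -½*(-1) = ½)
R = 1008/713 (R = -1008/(-713) = -1008*(-1/713) = 1008/713 ≈ 1.4137)
K = 502137/4 (K = (¼)*502137 = 502137/4 ≈ 1.2553e+5)
S(s, H) = -1600
S(R, I(33, r(-4, -1))) + K = -1600 + 502137/4 = 495737/4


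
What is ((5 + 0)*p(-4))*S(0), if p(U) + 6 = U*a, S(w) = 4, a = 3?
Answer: -360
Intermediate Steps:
p(U) = -6 + 3*U (p(U) = -6 + U*3 = -6 + 3*U)
((5 + 0)*p(-4))*S(0) = ((5 + 0)*(-6 + 3*(-4)))*4 = (5*(-6 - 12))*4 = (5*(-18))*4 = -90*4 = -360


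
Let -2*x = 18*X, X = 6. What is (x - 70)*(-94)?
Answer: 11656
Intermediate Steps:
x = -54 (x = -9*6 = -½*108 = -54)
(x - 70)*(-94) = (-54 - 70)*(-94) = -124*(-94) = 11656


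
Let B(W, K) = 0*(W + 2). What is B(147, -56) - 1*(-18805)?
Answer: 18805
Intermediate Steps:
B(W, K) = 0 (B(W, K) = 0*(2 + W) = 0)
B(147, -56) - 1*(-18805) = 0 - 1*(-18805) = 0 + 18805 = 18805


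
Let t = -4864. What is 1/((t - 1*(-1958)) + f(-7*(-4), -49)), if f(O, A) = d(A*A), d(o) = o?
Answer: -1/505 ≈ -0.0019802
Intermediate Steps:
f(O, A) = A² (f(O, A) = A*A = A²)
1/((t - 1*(-1958)) + f(-7*(-4), -49)) = 1/((-4864 - 1*(-1958)) + (-49)²) = 1/((-4864 + 1958) + 2401) = 1/(-2906 + 2401) = 1/(-505) = -1/505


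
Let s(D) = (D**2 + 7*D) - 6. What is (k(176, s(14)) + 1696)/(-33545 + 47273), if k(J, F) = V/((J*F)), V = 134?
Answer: 42983491/347922432 ≈ 0.12354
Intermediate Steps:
s(D) = -6 + D**2 + 7*D
k(J, F) = 134/(F*J) (k(J, F) = 134/((J*F)) = 134/((F*J)) = 134*(1/(F*J)) = 134/(F*J))
(k(176, s(14)) + 1696)/(-33545 + 47273) = (134/((-6 + 14**2 + 7*14)*176) + 1696)/(-33545 + 47273) = (134*(1/176)/(-6 + 196 + 98) + 1696)/13728 = (134*(1/176)/288 + 1696)*(1/13728) = (134*(1/288)*(1/176) + 1696)*(1/13728) = (67/25344 + 1696)*(1/13728) = (42983491/25344)*(1/13728) = 42983491/347922432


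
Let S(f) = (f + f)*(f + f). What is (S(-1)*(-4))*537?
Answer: -8592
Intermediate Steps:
S(f) = 4*f**2 (S(f) = (2*f)*(2*f) = 4*f**2)
(S(-1)*(-4))*537 = ((4*(-1)**2)*(-4))*537 = ((4*1)*(-4))*537 = (4*(-4))*537 = -16*537 = -8592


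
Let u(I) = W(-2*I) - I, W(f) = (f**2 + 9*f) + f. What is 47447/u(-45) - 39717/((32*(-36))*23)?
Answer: 179599553/26628480 ≈ 6.7446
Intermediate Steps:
W(f) = f**2 + 10*f
u(I) = -I - 2*I*(10 - 2*I) (u(I) = (-2*I)*(10 - 2*I) - I = -2*I*(10 - 2*I) - I = -I - 2*I*(10 - 2*I))
47447/u(-45) - 39717/((32*(-36))*23) = 47447/((-45*(-21 + 4*(-45)))) - 39717/((32*(-36))*23) = 47447/((-45*(-21 - 180))) - 39717/((-1152*23)) = 47447/((-45*(-201))) - 39717/(-26496) = 47447/9045 - 39717*(-1/26496) = 47447*(1/9045) + 4413/2944 = 47447/9045 + 4413/2944 = 179599553/26628480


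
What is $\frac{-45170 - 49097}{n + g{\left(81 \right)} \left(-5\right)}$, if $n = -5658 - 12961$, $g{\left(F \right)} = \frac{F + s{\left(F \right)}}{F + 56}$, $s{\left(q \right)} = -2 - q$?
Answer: $\frac{12914579}{2550793} \approx 5.063$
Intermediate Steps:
$g{\left(F \right)} = - \frac{2}{56 + F}$ ($g{\left(F \right)} = \frac{F - \left(2 + F\right)}{F + 56} = - \frac{2}{56 + F}$)
$n = -18619$
$\frac{-45170 - 49097}{n + g{\left(81 \right)} \left(-5\right)} = \frac{-45170 - 49097}{-18619 + - \frac{2}{56 + 81} \left(-5\right)} = - \frac{94267}{-18619 + - \frac{2}{137} \left(-5\right)} = - \frac{94267}{-18619 + \left(-2\right) \frac{1}{137} \left(-5\right)} = - \frac{94267}{-18619 - - \frac{10}{137}} = - \frac{94267}{-18619 + \frac{10}{137}} = - \frac{94267}{- \frac{2550793}{137}} = \left(-94267\right) \left(- \frac{137}{2550793}\right) = \frac{12914579}{2550793}$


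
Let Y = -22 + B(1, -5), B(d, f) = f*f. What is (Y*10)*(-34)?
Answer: -1020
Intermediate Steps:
B(d, f) = f**2
Y = 3 (Y = -22 + (-5)**2 = -22 + 25 = 3)
(Y*10)*(-34) = (3*10)*(-34) = 30*(-34) = -1020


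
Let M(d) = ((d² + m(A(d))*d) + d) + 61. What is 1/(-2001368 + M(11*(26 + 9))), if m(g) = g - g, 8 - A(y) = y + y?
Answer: -1/1852697 ≈ -5.3975e-7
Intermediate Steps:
A(y) = 8 - 2*y (A(y) = 8 - (y + y) = 8 - 2*y)
m(g) = 0
M(d) = 61 + d + d² (M(d) = ((d² + 0*d) + d) + 61 = ((d² + 0) + d) + 61 = (d² + d) + 61 = (d + d²) + 61 = 61 + d + d²)
1/(-2001368 + M(11*(26 + 9))) = 1/(-2001368 + (61 + 11*(26 + 9) + (11*(26 + 9))²)) = 1/(-2001368 + (61 + 11*35 + (11*35)²)) = 1/(-2001368 + (61 + 385 + 385²)) = 1/(-2001368 + (61 + 385 + 148225)) = 1/(-2001368 + 148671) = 1/(-1852697) = -1/1852697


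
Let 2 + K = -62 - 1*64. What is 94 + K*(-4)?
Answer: 606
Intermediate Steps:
K = -128 (K = -2 + (-62 - 1*64) = -2 + (-62 - 64) = -2 - 126 = -128)
94 + K*(-4) = 94 - 128*(-4) = 94 + 512 = 606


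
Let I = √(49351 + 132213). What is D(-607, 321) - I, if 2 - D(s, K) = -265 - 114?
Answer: 381 - 2*√45391 ≈ -45.103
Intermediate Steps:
D(s, K) = 381 (D(s, K) = 2 - (-265 - 114) = 2 - 1*(-379) = 2 + 379 = 381)
I = 2*√45391 (I = √181564 = 2*√45391 ≈ 426.10)
D(-607, 321) - I = 381 - 2*√45391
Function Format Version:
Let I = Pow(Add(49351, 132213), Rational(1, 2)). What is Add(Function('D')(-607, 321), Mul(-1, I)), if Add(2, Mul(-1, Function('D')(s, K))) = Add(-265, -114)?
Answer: Add(381, Mul(-2, Pow(45391, Rational(1, 2)))) ≈ -45.103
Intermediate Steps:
Function('D')(s, K) = 381 (Function('D')(s, K) = Add(2, Mul(-1, Add(-265, -114))) = Add(2, Mul(-1, -379)) = Add(2, 379) = 381)
I = Mul(2, Pow(45391, Rational(1, 2))) (I = Pow(181564, Rational(1, 2)) = Mul(2, Pow(45391, Rational(1, 2))) ≈ 426.10)
Add(Function('D')(-607, 321), Mul(-1, I)) = Add(381, Mul(-1, Mul(2, Pow(45391, Rational(1, 2))))) = Add(381, Mul(-2, Pow(45391, Rational(1, 2))))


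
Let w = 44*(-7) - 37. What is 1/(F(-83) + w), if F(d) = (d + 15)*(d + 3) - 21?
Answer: 1/5074 ≈ 0.00019708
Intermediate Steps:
w = -345 (w = -308 - 37 = -345)
F(d) = -21 + (3 + d)*(15 + d) (F(d) = (15 + d)*(3 + d) - 21 = (3 + d)*(15 + d) - 21 = -21 + (3 + d)*(15 + d))
1/(F(-83) + w) = 1/((24 + (-83)² + 18*(-83)) - 345) = 1/((24 + 6889 - 1494) - 345) = 1/(5419 - 345) = 1/5074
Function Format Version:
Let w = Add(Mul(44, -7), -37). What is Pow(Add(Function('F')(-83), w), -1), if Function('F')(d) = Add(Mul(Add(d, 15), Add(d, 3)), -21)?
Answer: Rational(1, 5074) ≈ 0.00019708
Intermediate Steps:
w = -345 (w = Add(-308, -37) = -345)
Function('F')(d) = Add(-21, Mul(Add(3, d), Add(15, d))) (Function('F')(d) = Add(Mul(Add(15, d), Add(3, d)), -21) = Add(Mul(Add(3, d), Add(15, d)), -21) = Add(-21, Mul(Add(3, d), Add(15, d))))
Pow(Add(Function('F')(-83), w), -1) = Pow(Add(Add(24, Pow(-83, 2), Mul(18, -83)), -345), -1) = Pow(Add(Add(24, 6889, -1494), -345), -1) = Pow(Add(5419, -345), -1) = Pow(5074, -1) = Rational(1, 5074)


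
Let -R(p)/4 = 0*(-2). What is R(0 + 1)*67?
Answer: 0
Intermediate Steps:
R(p) = 0 (R(p) = -0*(-2) = -4*0 = 0)
R(0 + 1)*67 = 0*67 = 0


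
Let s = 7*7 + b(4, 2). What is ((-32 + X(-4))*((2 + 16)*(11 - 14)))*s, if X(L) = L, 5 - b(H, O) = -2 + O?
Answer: 104976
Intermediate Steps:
b(H, O) = 7 - O (b(H, O) = 5 - (-2 + O) = 5 + (2 - O) = 7 - O)
s = 54 (s = 7*7 + (7 - 1*2) = 49 + (7 - 2) = 49 + 5 = 54)
((-32 + X(-4))*((2 + 16)*(11 - 14)))*s = ((-32 - 4)*((2 + 16)*(11 - 14)))*54 = -648*(-3)*54 = -36*(-54)*54 = 1944*54 = 104976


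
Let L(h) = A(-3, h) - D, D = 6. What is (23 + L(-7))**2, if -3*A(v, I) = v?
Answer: 324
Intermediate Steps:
A(v, I) = -v/3
L(h) = -5 (L(h) = -1/3*(-3) - 1*6 = 1 - 6 = -5)
(23 + L(-7))**2 = (23 - 5)**2 = 18**2 = 324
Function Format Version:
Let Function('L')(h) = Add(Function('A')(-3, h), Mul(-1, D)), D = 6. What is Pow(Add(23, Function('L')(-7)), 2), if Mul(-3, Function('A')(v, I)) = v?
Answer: 324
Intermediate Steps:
Function('A')(v, I) = Mul(Rational(-1, 3), v)
Function('L')(h) = -5 (Function('L')(h) = Add(Mul(Rational(-1, 3), -3), Mul(-1, 6)) = Add(1, -6) = -5)
Pow(Add(23, Function('L')(-7)), 2) = Pow(Add(23, -5), 2) = Pow(18, 2) = 324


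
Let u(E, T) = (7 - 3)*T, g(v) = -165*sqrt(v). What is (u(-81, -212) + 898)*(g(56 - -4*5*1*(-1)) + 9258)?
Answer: 413400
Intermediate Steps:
u(E, T) = 4*T
(u(-81, -212) + 898)*(g(56 - -4*5*1*(-1)) + 9258) = (4*(-212) + 898)*(-165*sqrt(56 - -4*5*1*(-1)) + 9258) = (-848 + 898)*(-165*sqrt(56 - (-20*1)*(-1)) + 9258) = 50*(-165*sqrt(56 - (-20)*(-1)) + 9258) = 50*(-165*sqrt(56 - 1*20) + 9258) = 50*(-165*sqrt(56 - 20) + 9258) = 50*(-165*sqrt(36) + 9258) = 50*(-165*6 + 9258) = 50*(-990 + 9258) = 50*8268 = 413400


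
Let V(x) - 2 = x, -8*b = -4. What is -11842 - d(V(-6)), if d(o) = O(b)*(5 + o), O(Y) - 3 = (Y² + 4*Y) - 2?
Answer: -47381/4 ≈ -11845.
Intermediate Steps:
b = ½ (b = -⅛*(-4) = ½ ≈ 0.50000)
V(x) = 2 + x
O(Y) = 1 + Y² + 4*Y (O(Y) = 3 + ((Y² + 4*Y) - 2) = 3 + (-2 + Y² + 4*Y) = 1 + Y² + 4*Y)
d(o) = 65/4 + 13*o/4 (d(o) = (1 + (½)² + 4*(½))*(5 + o) = (1 + ¼ + 2)*(5 + o) = 13*(5 + o)/4 = 65/4 + 13*o/4)
-11842 - d(V(-6)) = -11842 - (65/4 + 13*(2 - 6)/4) = -11842 - (65/4 + (13/4)*(-4)) = -11842 - (65/4 - 13) = -11842 - 1*13/4 = -11842 - 13/4 = -47381/4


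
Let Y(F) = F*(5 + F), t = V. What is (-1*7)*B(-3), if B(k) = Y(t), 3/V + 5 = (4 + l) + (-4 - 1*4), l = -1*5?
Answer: 201/28 ≈ 7.1786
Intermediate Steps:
l = -5
V = -3/14 (V = 3/(-5 + ((4 - 5) + (-4 - 1*4))) = 3/(-5 + (-1 + (-4 - 4))) = 3/(-5 + (-1 - 8)) = 3/(-5 - 9) = 3/(-14) = 3*(-1/14) = -3/14 ≈ -0.21429)
t = -3/14 ≈ -0.21429
B(k) = -201/196 (B(k) = -3*(5 - 3/14)/14 = -3/14*67/14 = -201/196)
(-1*7)*B(-3) = -1*7*(-201/196) = -7*(-201/196) = 201/28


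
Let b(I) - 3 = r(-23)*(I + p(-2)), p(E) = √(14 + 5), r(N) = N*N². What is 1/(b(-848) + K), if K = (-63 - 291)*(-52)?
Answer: 10336027/106830641462838 + 12167*√19/106830641462838 ≈ 9.7248e-8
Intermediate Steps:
K = 18408 (K = -354*(-52) = 18408)
r(N) = N³
p(E) = √19
b(I) = 3 - 12167*I - 12167*√19 (b(I) = 3 + (-23)³*(I + √19) = 3 - 12167*(I + √19) = 3 + (-12167*I - 12167*√19) = 3 - 12167*I - 12167*√19)
1/(b(-848) + K) = 1/((3 - 12167*(-848) - 12167*√19) + 18408) = 1/((3 + 10317616 - 12167*√19) + 18408) = 1/((10317619 - 12167*√19) + 18408) = 1/(10336027 - 12167*√19)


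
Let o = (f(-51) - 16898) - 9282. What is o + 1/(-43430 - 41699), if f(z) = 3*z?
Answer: -2241701958/85129 ≈ -26333.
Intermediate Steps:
o = -26333 (o = (3*(-51) - 16898) - 9282 = (-153 - 16898) - 9282 = -17051 - 9282 = -26333)
o + 1/(-43430 - 41699) = -26333 + 1/(-43430 - 41699) = -26333 + 1/(-85129) = -26333 - 1/85129 = -2241701958/85129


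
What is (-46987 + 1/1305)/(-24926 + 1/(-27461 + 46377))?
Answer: 1159891931144/615307780575 ≈ 1.8851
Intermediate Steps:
(-46987 + 1/1305)/(-24926 + 1/(-27461 + 46377)) = (-46987 + 1/1305)/(-24926 + 1/18916) = -61318034/(1305*(-24926 + 1/18916)) = -61318034/(1305*(-471500215/18916)) = -61318034/1305*(-18916/471500215) = 1159891931144/615307780575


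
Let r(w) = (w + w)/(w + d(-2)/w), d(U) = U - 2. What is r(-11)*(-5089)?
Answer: -1231538/117 ≈ -10526.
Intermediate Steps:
d(U) = -2 + U
r(w) = 2*w/(w - 4/w) (r(w) = (w + w)/(w + (-2 - 2)/w) = (2*w)/(w - 4/w) = 2*w/(w - 4/w))
r(-11)*(-5089) = (2*(-11)²/(-4 + (-11)²))*(-5089) = (2*121/(-4 + 121))*(-5089) = (2*121/117)*(-5089) = (2*121*(1/117))*(-5089) = (242/117)*(-5089) = -1231538/117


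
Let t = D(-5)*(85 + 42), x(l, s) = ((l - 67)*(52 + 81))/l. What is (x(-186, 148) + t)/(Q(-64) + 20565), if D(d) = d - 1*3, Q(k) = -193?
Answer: -155327/3789192 ≈ -0.040992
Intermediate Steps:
D(d) = -3 + d (D(d) = d - 3 = -3 + d)
x(l, s) = (-8911 + 133*l)/l (x(l, s) = ((-67 + l)*133)/l = (-8911 + 133*l)/l)
t = -1016 (t = (-3 - 5)*(85 + 42) = -8*127 = -1016)
(x(-186, 148) + t)/(Q(-64) + 20565) = ((133 - 8911/(-186)) - 1016)/(-193 + 20565) = ((133 - 8911*(-1/186)) - 1016)/20372 = ((133 + 8911/186) - 1016)*(1/20372) = (33649/186 - 1016)*(1/20372) = -155327/186*1/20372 = -155327/3789192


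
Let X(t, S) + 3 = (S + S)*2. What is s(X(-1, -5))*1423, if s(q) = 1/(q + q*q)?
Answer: 1423/506 ≈ 2.8123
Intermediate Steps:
X(t, S) = -3 + 4*S (X(t, S) = -3 + (S + S)*2 = -3 + (2*S)*2 = -3 + 4*S)
s(q) = 1/(q + q**2)
s(X(-1, -5))*1423 = (1/((-3 + 4*(-5))*(1 + (-3 + 4*(-5)))))*1423 = (1/((-3 - 20)*(1 + (-3 - 20))))*1423 = (1/((-23)*(1 - 23)))*1423 = -1/23/(-22)*1423 = -1/23*(-1/22)*1423 = (1/506)*1423 = 1423/506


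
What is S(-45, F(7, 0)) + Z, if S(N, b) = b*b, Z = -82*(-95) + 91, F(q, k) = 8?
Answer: 7945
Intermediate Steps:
Z = 7881 (Z = 7790 + 91 = 7881)
S(N, b) = b²
S(-45, F(7, 0)) + Z = 8² + 7881 = 64 + 7881 = 7945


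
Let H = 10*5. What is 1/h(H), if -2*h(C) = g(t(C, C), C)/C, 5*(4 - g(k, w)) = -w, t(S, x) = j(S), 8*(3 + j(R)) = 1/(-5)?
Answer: -50/7 ≈ -7.1429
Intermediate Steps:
j(R) = -121/40 (j(R) = -3 + (⅛)/(-5) = -3 + (⅛)*(-⅕) = -3 - 1/40 = -121/40)
t(S, x) = -121/40
g(k, w) = 4 + w/5 (g(k, w) = 4 - (-1)*w/5 = 4 + w/5)
H = 50
h(C) = -(4 + C/5)/(2*C)
1/h(H) = 1/((⅒)*(-20 - 1*50)/50) = 1/((⅒)*(1/50)*(-20 - 50)) = 1/((⅒)*(1/50)*(-70)) = 1/(-7/50) = -50/7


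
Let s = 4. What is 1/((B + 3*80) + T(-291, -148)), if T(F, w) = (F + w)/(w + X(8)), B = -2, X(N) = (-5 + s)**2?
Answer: 147/35425 ≈ 0.0041496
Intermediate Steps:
X(N) = 1 (X(N) = (-5 + 4)**2 = (-1)**2 = 1)
T(F, w) = (F + w)/(1 + w) (T(F, w) = (F + w)/(w + 1) = (F + w)/(1 + w))
1/((B + 3*80) + T(-291, -148)) = 1/((-2 + 3*80) + (-291 - 148)/(1 - 148)) = 1/((-2 + 240) - 439/(-147)) = 1/(238 - 1/147*(-439)) = 1/(238 + 439/147) = 1/(35425/147) = 147/35425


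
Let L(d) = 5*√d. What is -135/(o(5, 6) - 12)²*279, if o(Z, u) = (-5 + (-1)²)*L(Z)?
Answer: -2523555/107648 + 564975*√5/107648 ≈ -11.707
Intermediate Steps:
o(Z, u) = -20*√Z (o(Z, u) = (-5 + (-1)²)*(5*√Z) = (-5 + 1)*(5*√Z) = -20*√Z)
-135/(o(5, 6) - 12)²*279 = -135/(-20*√5 - 12)²*279 = -135/(-12 - 20*√5)²*279 = -37665/(-12 - 20*√5)²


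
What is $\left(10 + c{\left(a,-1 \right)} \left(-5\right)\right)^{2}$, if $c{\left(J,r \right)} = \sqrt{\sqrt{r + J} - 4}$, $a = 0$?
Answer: $25 \left(2 - \sqrt{-4 + i}\right)^{2} \approx -24.81 - 176.53 i$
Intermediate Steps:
$c{\left(J,r \right)} = \sqrt{-4 + \sqrt{J + r}}$ ($c{\left(J,r \right)} = \sqrt{\sqrt{J + r} - 4} = \sqrt{-4 + \sqrt{J + r}}$)
$\left(10 + c{\left(a,-1 \right)} \left(-5\right)\right)^{2} = \left(10 + \sqrt{-4 + \sqrt{0 - 1}} \left(-5\right)\right)^{2} = \left(10 + \sqrt{-4 + \sqrt{-1}} \left(-5\right)\right)^{2} = \left(10 + \sqrt{-4 + i} \left(-5\right)\right)^{2} = \left(10 - 5 \sqrt{-4 + i}\right)^{2}$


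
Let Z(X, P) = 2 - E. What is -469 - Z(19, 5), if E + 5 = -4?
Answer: -480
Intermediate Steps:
E = -9 (E = -5 - 4 = -9)
Z(X, P) = 11 (Z(X, P) = 2 - 1*(-9) = 2 + 9 = 11)
-469 - Z(19, 5) = -469 - 1*11 = -469 - 11 = -480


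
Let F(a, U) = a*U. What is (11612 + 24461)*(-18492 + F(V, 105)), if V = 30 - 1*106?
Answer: -954924456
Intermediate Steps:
V = -76 (V = 30 - 106 = -76)
F(a, U) = U*a
(11612 + 24461)*(-18492 + F(V, 105)) = (11612 + 24461)*(-18492 + 105*(-76)) = 36073*(-18492 - 7980) = 36073*(-26472) = -954924456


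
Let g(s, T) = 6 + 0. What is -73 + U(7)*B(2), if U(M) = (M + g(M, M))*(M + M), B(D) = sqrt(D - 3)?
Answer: -73 + 182*I ≈ -73.0 + 182.0*I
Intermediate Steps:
B(D) = sqrt(-3 + D)
g(s, T) = 6
U(M) = 2*M*(6 + M) (U(M) = (M + 6)*(M + M) = (6 + M)*(2*M) = 2*M*(6 + M))
-73 + U(7)*B(2) = -73 + (2*7*(6 + 7))*sqrt(-3 + 2) = -73 + (2*7*13)*sqrt(-1) = -73 + 182*I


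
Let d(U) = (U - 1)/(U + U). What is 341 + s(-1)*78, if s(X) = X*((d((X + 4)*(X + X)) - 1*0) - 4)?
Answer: 1215/2 ≈ 607.50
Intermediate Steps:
d(U) = (-1 + U)/(2*U) (d(U) = (-1 + U)/((2*U)) = (-1 + U)*(1/(2*U)) = (-1 + U)/(2*U))
s(X) = X*(-4 + (-1 + 2*X*(4 + X))/(4*X*(4 + X))) (s(X) = X*(((-1 + (X + 4)*(X + X))/(2*(((X + 4)*(X + X)))) - 1*0) - 4) = X*(((-1 + (4 + X)*(2*X))/(2*(((4 + X)*(2*X)))) + 0) - 4) = X*(((-1 + 2*X*(4 + X))/(2*((2*X*(4 + X)))) + 0) - 4) = X*(((1/(2*X*(4 + X)))*(-1 + 2*X*(4 + X))/2 + 0) - 4) = X*(((-1 + 2*X*(4 + X))/(4*X*(4 + X)) + 0) - 4) = X*((-1 + 2*X*(4 + X))/(4*X*(4 + X)) - 4) = X*(-4 + (-1 + 2*X*(4 + X))/(4*X*(4 + X))))
341 + s(-1)*78 = 341 + ((-1 - 14*(-1)*(4 - 1))/(4*(4 - 1)))*78 = 341 + ((¼)*(-1 - 14*(-1)*3)/3)*78 = 341 + ((¼)*(⅓)*(-1 + 42))*78 = 341 + ((¼)*(⅓)*41)*78 = 341 + (41/12)*78 = 341 + 533/2 = 1215/2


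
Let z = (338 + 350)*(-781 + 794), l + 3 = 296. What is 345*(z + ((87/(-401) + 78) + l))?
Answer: 1288653660/401 ≈ 3.2136e+6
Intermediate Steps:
l = 293 (l = -3 + 296 = 293)
z = 8944 (z = 688*13 = 8944)
345*(z + ((87/(-401) + 78) + l)) = 345*(8944 + ((87/(-401) + 78) + 293)) = 345*(8944 + ((87*(-1/401) + 78) + 293)) = 345*(8944 + ((-87/401 + 78) + 293)) = 345*(8944 + (31191/401 + 293)) = 345*(8944 + 148684/401) = 345*(3735228/401) = 1288653660/401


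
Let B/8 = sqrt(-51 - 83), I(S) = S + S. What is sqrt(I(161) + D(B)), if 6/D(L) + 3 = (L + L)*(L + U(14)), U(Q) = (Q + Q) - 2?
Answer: 8*sqrt((86311 - 2093*I*sqrt(134))/(17155 - 416*I*sqrt(134))) ≈ 17.944 - 2.5358e-6*I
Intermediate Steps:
I(S) = 2*S
B = 8*I*sqrt(134) (B = 8*sqrt(-51 - 83) = 8*sqrt(-134) = 8*(I*sqrt(134)) = 8*I*sqrt(134) ≈ 92.607*I)
U(Q) = -2 + 2*Q (U(Q) = 2*Q - 2 = -2 + 2*Q)
D(L) = 6/(-3 + 2*L*(26 + L)) (D(L) = 6/(-3 + (L + L)*(L + (-2 + 2*14))) = 6/(-3 + (2*L)*(L + (-2 + 28))) = 6/(-3 + (2*L)*(L + 26)) = 6/(-3 + (2*L)*(26 + L)) = 6/(-3 + 2*L*(26 + L)))
sqrt(I(161) + D(B)) = sqrt(2*161 + 6/(-3 + 2*(8*I*sqrt(134))**2 + 52*(8*I*sqrt(134)))) = sqrt(322 + 6/(-3 + 2*(-8576) + 416*I*sqrt(134))) = sqrt(322 + 6/(-3 - 17152 + 416*I*sqrt(134))) = sqrt(322 + 6/(-17155 + 416*I*sqrt(134)))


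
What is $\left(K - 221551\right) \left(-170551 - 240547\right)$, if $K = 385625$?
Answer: $-67450493252$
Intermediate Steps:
$\left(K - 221551\right) \left(-170551 - 240547\right) = \left(385625 - 221551\right) \left(-170551 - 240547\right) = 164074 \left(-411098\right) = -67450493252$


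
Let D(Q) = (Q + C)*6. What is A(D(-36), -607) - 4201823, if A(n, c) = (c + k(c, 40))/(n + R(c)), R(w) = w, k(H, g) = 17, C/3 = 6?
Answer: -600860571/143 ≈ -4.2018e+6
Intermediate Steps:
C = 18 (C = 3*6 = 18)
D(Q) = 108 + 6*Q (D(Q) = (Q + 18)*6 = (18 + Q)*6 = 108 + 6*Q)
A(n, c) = (17 + c)/(c + n) (A(n, c) = (c + 17)/(n + c) = (17 + c)/(c + n))
A(D(-36), -607) - 4201823 = (17 - 607)/(-607 + (108 + 6*(-36))) - 4201823 = -590/(-607 + (108 - 216)) - 4201823 = -590/(-607 - 108) - 4201823 = -590/(-715) - 4201823 = -1/715*(-590) - 4201823 = 118/143 - 4201823 = -600860571/143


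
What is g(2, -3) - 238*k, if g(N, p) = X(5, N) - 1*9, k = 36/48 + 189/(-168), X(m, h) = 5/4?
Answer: 163/2 ≈ 81.500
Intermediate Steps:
X(m, h) = 5/4 (X(m, h) = 5*(¼) = 5/4)
k = -3/8 (k = 36*(1/48) + 189*(-1/168) = ¾ - 9/8 = -3/8 ≈ -0.37500)
g(N, p) = -31/4 (g(N, p) = 5/4 - 1*9 = 5/4 - 9 = -31/4)
g(2, -3) - 238*k = -31/4 - 238*(-3/8) = -31/4 + 357/4 = 163/2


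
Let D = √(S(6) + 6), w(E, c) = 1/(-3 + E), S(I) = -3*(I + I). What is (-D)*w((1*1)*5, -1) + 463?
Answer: 463 - I*√30/2 ≈ 463.0 - 2.7386*I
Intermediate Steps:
S(I) = -6*I
D = I*√30 (D = √(-6*6 + 6) = √(-36 + 6) = √(-30) = I*√30 ≈ 5.4772*I)
(-D)*w((1*1)*5, -1) + 463 = (-I*√30)/(-3 + (1*1)*5) + 463 = (-I*√30)/(-3 + 1*5) + 463 = (-I*√30)/(-3 + 5) + 463 = -I*√30/2 + 463 = 463 - I*√30/2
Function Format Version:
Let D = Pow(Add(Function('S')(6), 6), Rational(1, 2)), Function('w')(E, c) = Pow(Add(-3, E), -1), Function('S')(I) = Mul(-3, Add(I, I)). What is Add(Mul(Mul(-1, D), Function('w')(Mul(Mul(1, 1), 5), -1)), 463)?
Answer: Add(463, Mul(Rational(-1, 2), I, Pow(30, Rational(1, 2)))) ≈ Add(463.00, Mul(-2.7386, I))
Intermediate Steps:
Function('S')(I) = Mul(-6, I) (Function('S')(I) = Mul(-3, Mul(2, I)) = Mul(-6, I))
D = Mul(I, Pow(30, Rational(1, 2))) (D = Pow(Add(Mul(-6, 6), 6), Rational(1, 2)) = Pow(Add(-36, 6), Rational(1, 2)) = Pow(-30, Rational(1, 2)) = Mul(I, Pow(30, Rational(1, 2))) ≈ Mul(5.4772, I))
Add(Mul(Mul(-1, D), Function('w')(Mul(Mul(1, 1), 5), -1)), 463) = Add(Mul(Mul(-1, Mul(I, Pow(30, Rational(1, 2)))), Pow(Add(-3, Mul(Mul(1, 1), 5)), -1)), 463) = Add(Mul(Mul(-1, I, Pow(30, Rational(1, 2))), Pow(Add(-3, Mul(1, 5)), -1)), 463) = Add(Mul(Mul(-1, I, Pow(30, Rational(1, 2))), Pow(Add(-3, 5), -1)), 463) = Add(Mul(Mul(-1, I, Pow(30, Rational(1, 2))), Pow(2, -1)), 463) = Add(Mul(Mul(-1, I, Pow(30, Rational(1, 2))), Rational(1, 2)), 463) = Add(Mul(Rational(-1, 2), I, Pow(30, Rational(1, 2))), 463) = Add(463, Mul(Rational(-1, 2), I, Pow(30, Rational(1, 2))))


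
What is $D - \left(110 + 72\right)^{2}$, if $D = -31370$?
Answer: $-64494$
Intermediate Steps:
$D - \left(110 + 72\right)^{2} = -31370 - \left(110 + 72\right)^{2} = -31370 - 182^{2} = -31370 - 33124 = -64494$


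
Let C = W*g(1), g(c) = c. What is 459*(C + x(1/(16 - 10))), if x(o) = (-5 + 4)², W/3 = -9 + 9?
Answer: 459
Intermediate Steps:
W = 0 (W = 3*(-9 + 9) = 3*0 = 0)
x(o) = 1 (x(o) = (-1)² = 1)
C = 0 (C = 0*1 = 0)
459*(C + x(1/(16 - 10))) = 459*(0 + 1) = 459*1 = 459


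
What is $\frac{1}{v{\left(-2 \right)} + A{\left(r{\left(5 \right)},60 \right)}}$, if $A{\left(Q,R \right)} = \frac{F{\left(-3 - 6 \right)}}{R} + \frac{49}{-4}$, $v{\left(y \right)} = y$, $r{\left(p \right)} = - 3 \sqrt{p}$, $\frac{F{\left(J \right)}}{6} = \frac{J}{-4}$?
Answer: $- \frac{40}{561} \approx -0.071301$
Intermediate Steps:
$F{\left(J \right)} = - \frac{3 J}{2}$ ($F{\left(J \right)} = 6 \frac{J}{-4} = 6 J \left(- \frac{1}{4}\right) = 6 \left(- \frac{J}{4}\right) = - \frac{3 J}{2}$)
$A{\left(Q,R \right)} = - \frac{49}{4} + \frac{27}{2 R}$ ($A{\left(Q,R \right)} = \frac{\left(- \frac{3}{2}\right) \left(-3 - 6\right)}{R} + \frac{49}{-4} = \frac{\left(- \frac{3}{2}\right) \left(-3 - 6\right)}{R} + 49 \left(- \frac{1}{4}\right) = \frac{\left(- \frac{3}{2}\right) \left(-9\right)}{R} - \frac{49}{4} = \frac{27}{2 R} - \frac{49}{4} = - \frac{49}{4} + \frac{27}{2 R}$)
$\frac{1}{v{\left(-2 \right)} + A{\left(r{\left(5 \right)},60 \right)}} = \frac{1}{-2 + \frac{54 - 2940}{4 \cdot 60}} = \frac{1}{-2 + \frac{1}{4} \cdot \frac{1}{60} \left(54 - 2940\right)} = \frac{1}{-2 + \frac{1}{4} \cdot \frac{1}{60} \left(-2886\right)} = \frac{1}{-2 - \frac{481}{40}} = \frac{1}{- \frac{561}{40}} = - \frac{40}{561}$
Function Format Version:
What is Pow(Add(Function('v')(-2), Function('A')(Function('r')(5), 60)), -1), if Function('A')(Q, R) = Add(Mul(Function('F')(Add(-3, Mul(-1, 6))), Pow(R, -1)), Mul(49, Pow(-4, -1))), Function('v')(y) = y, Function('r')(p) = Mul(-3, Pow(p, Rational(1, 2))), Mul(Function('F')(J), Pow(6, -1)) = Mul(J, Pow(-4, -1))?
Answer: Rational(-40, 561) ≈ -0.071301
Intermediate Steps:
Function('F')(J) = Mul(Rational(-3, 2), J) (Function('F')(J) = Mul(6, Mul(J, Pow(-4, -1))) = Mul(6, Mul(J, Rational(-1, 4))) = Mul(6, Mul(Rational(-1, 4), J)) = Mul(Rational(-3, 2), J))
Function('A')(Q, R) = Add(Rational(-49, 4), Mul(Rational(27, 2), Pow(R, -1))) (Function('A')(Q, R) = Add(Mul(Mul(Rational(-3, 2), Add(-3, Mul(-1, 6))), Pow(R, -1)), Mul(49, Pow(-4, -1))) = Add(Mul(Mul(Rational(-3, 2), Add(-3, -6)), Pow(R, -1)), Mul(49, Rational(-1, 4))) = Add(Mul(Mul(Rational(-3, 2), -9), Pow(R, -1)), Rational(-49, 4)) = Add(Mul(Rational(27, 2), Pow(R, -1)), Rational(-49, 4)) = Add(Rational(-49, 4), Mul(Rational(27, 2), Pow(R, -1))))
Pow(Add(Function('v')(-2), Function('A')(Function('r')(5), 60)), -1) = Pow(Add(-2, Mul(Rational(1, 4), Pow(60, -1), Add(54, Mul(-49, 60)))), -1) = Pow(Add(-2, Mul(Rational(1, 4), Rational(1, 60), Add(54, -2940))), -1) = Pow(Add(-2, Mul(Rational(1, 4), Rational(1, 60), -2886)), -1) = Pow(Add(-2, Rational(-481, 40)), -1) = Pow(Rational(-561, 40), -1) = Rational(-40, 561)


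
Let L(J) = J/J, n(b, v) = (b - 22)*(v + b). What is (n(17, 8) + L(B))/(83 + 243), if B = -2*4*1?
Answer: -62/163 ≈ -0.38037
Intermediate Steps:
n(b, v) = (-22 + b)*(b + v)
B = -8 (B = -8*1 = -8)
L(J) = 1
(n(17, 8) + L(B))/(83 + 243) = ((17**2 - 22*17 - 22*8 + 17*8) + 1)/(83 + 243) = ((289 - 374 - 176 + 136) + 1)/326 = (-125 + 1)*(1/326) = -124*1/326 = -62/163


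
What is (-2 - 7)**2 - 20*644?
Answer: -12799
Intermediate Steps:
(-2 - 7)**2 - 20*644 = (-9)**2 - 12880 = 81 - 12880 = -12799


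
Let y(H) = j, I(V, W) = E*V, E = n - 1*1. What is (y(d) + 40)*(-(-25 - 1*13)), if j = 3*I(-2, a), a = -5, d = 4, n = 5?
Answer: 608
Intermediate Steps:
E = 4 (E = 5 - 1*1 = 5 - 1 = 4)
I(V, W) = 4*V
j = -24 (j = 3*(4*(-2)) = 3*(-8) = -24)
y(H) = -24
(y(d) + 40)*(-(-25 - 1*13)) = (-24 + 40)*(-(-25 - 1*13)) = 16*(-(-25 - 13)) = 16*(-1*(-38)) = 16*38 = 608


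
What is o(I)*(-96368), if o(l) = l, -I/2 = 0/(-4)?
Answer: 0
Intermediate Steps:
I = 0 (I = -0/(-4) = -0*(-1)/4 = -2*0 = 0)
o(I)*(-96368) = 0*(-96368) = 0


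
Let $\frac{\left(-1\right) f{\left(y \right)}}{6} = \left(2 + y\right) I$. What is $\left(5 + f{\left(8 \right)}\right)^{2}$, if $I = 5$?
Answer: $87025$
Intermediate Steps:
$f{\left(y \right)} = -60 - 30 y$ ($f{\left(y \right)} = - 6 \left(2 + y\right) 5 = - 6 \left(10 + 5 y\right) = -60 - 30 y$)
$\left(5 + f{\left(8 \right)}\right)^{2} = \left(5 - 300\right)^{2} = \left(-295\right)^{2} = 87025$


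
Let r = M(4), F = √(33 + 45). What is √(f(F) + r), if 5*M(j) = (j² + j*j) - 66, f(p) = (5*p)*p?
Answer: 2*√2395/5 ≈ 19.576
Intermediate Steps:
F = √78 ≈ 8.8318
f(p) = 5*p²
M(j) = -66/5 + 2*j²/5 (M(j) = ((j² + j*j) - 66)/5 = ((j² + j²) - 66)/5 = (2*j² - 66)/5 = (-66 + 2*j²)/5 = -66/5 + 2*j²/5)
r = -34/5 (r = -66/5 + (⅖)*4² = -66/5 + (⅖)*16 = -66/5 + 32/5 = -34/5 ≈ -6.8000)
√(f(F) + r) = √(5*(√78)² - 34/5) = √(5*78 - 34/5) = √(390 - 34/5) = √(1916/5) = 2*√2395/5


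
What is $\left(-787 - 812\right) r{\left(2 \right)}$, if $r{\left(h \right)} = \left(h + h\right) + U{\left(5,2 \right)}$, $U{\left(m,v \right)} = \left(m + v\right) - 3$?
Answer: $-12792$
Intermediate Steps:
$U{\left(m,v \right)} = -3 + m + v$
$r{\left(h \right)} = 4 + 2 h$ ($r{\left(h \right)} = \left(h + h\right) + \left(-3 + 5 + 2\right) = 2 h + 4 = 4 + 2 h$)
$\left(-787 - 812\right) r{\left(2 \right)} = \left(-787 - 812\right) \left(4 + 2 \cdot 2\right) = \left(-787 - 812\right) \left(4 + 4\right) = \left(-1599\right) 8 = -12792$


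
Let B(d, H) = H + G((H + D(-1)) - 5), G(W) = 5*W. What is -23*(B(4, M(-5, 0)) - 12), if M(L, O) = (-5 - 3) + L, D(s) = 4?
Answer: 2185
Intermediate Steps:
M(L, O) = -8 + L
B(d, H) = -5 + 6*H (B(d, H) = H + 5*((H + 4) - 5) = H + 5*((4 + H) - 5) = H + 5*(-1 + H) = H + (-5 + 5*H) = -5 + 6*H)
-23*(B(4, M(-5, 0)) - 12) = -23*((-5 + 6*(-8 - 5)) - 12) = -23*((-5 + 6*(-13)) - 12) = -23*((-5 - 78) - 12) = -23*(-83 - 12) = -23*(-95) = 2185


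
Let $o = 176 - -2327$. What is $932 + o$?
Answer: $3435$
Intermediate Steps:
$o = 2503$ ($o = 176 + 2327 = 2503$)
$932 + o = 932 + 2503 = 3435$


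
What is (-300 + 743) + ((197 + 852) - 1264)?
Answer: 228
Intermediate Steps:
(-300 + 743) + ((197 + 852) - 1264) = 443 + (1049 - 1264) = 443 - 215 = 228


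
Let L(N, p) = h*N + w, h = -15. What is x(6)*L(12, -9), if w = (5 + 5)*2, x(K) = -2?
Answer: 320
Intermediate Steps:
w = 20 (w = 10*2 = 20)
L(N, p) = 20 - 15*N (L(N, p) = -15*N + 20 = 20 - 15*N)
x(6)*L(12, -9) = -2*(20 - 15*12) = -2*(20 - 180) = -2*(-160) = 320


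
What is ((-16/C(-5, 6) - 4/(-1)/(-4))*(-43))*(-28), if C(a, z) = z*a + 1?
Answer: -15652/29 ≈ -539.72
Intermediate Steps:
C(a, z) = 1 + a*z (C(a, z) = a*z + 1 = 1 + a*z)
((-16/C(-5, 6) - 4/(-1)/(-4))*(-43))*(-28) = ((-16/(1 - 5*6) - 4/(-1)/(-4))*(-43))*(-28) = ((-16/(1 - 30) - 4*(-1)*(-1/4))*(-43))*(-28) = ((-16/(-29) + 4*(-1/4))*(-43))*(-28) = ((-16*(-1/29) - 1)*(-43))*(-28) = ((16/29 - 1)*(-43))*(-28) = -13/29*(-43)*(-28) = (559/29)*(-28) = -15652/29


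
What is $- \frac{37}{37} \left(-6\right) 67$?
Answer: $402$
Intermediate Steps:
$- \frac{37}{37} \left(-6\right) 67 = \left(-37\right) \frac{1}{37} \left(-6\right) 67 = \left(-1\right) \left(-6\right) 67 = 6 \cdot 67 = 402$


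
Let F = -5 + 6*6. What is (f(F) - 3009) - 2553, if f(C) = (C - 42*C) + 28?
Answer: -6805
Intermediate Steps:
F = 31 (F = -5 + 36 = 31)
f(C) = 28 - 41*C (f(C) = -41*C + 28 = 28 - 41*C)
(f(F) - 3009) - 2553 = ((28 - 41*31) - 3009) - 2553 = ((28 - 1271) - 3009) - 2553 = (-1243 - 3009) - 2553 = -4252 - 2553 = -6805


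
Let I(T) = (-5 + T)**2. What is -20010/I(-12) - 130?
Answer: -57580/289 ≈ -199.24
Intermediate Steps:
-20010/I(-12) - 130 = -20010/((-5 - 12)**2) - 130 = -20010/((-17)**2) - 130 = -20010/289 - 130 = -57580/289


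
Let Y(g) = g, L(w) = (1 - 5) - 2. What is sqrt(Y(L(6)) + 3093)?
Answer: 21*sqrt(7) ≈ 55.561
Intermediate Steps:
L(w) = -6 (L(w) = -4 - 2 = -6)
sqrt(Y(L(6)) + 3093) = sqrt(-6 + 3093) = sqrt(3087) = 21*sqrt(7)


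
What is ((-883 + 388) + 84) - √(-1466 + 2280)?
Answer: -411 - √814 ≈ -439.53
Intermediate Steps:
((-883 + 388) + 84) - √(-1466 + 2280) = (-495 + 84) - √814 = -411 - √814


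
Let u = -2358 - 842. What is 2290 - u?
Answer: 5490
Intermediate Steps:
u = -3200
2290 - u = 2290 - 1*(-3200) = 2290 + 3200 = 5490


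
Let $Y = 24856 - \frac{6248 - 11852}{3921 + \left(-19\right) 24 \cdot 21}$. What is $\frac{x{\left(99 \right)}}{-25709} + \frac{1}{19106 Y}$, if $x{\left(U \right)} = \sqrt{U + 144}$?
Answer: $\frac{1885}{895148427352} - \frac{9 \sqrt{3}}{25709} \approx -0.00060634$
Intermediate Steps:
$Y = \frac{46851692}{1885}$ ($Y = 24856 - - \frac{5604}{3921 - 9576} = 24856 - - \frac{5604}{-5655} = 24856 - \left(-5604\right) \left(- \frac{1}{5655}\right) = 24856 - \frac{1868}{1885} = \frac{46851692}{1885} \approx 24855.0$)
$x{\left(U \right)} = \sqrt{144 + U}$
$\frac{x{\left(99 \right)}}{-25709} + \frac{1}{19106 Y} = \frac{\sqrt{144 + 99}}{-25709} + \frac{1}{19106 \cdot \frac{46851692}{1885}} = \sqrt{243} \left(- \frac{1}{25709}\right) + \frac{1}{19106} \cdot \frac{1885}{46851692} = 9 \sqrt{3} \left(- \frac{1}{25709}\right) + \frac{1885}{895148427352} = - \frac{9 \sqrt{3}}{25709} + \frac{1885}{895148427352} = \frac{1885}{895148427352} - \frac{9 \sqrt{3}}{25709}$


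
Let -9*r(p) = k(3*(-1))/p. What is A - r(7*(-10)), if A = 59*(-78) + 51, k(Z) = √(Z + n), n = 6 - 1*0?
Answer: -4551 - √3/630 ≈ -4551.0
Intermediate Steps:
n = 6 (n = 6 + 0 = 6)
k(Z) = √(6 + Z) (k(Z) = √(Z + 6) = √(6 + Z))
A = -4551 (A = -4602 + 51 = -4551)
r(p) = -√3/(9*p) (r(p) = -√(6 + 3*(-1))/(9*p) = -√(6 - 3)/(9*p) = -√3/(9*p))
A - r(7*(-10)) = -4551 - (-1)*√3/(9*(7*(-10))) = -4551 - (-1)*√3/(9*(-70)) = -4551 - (-1)*√3*(-1)/(9*70) = -4551 - √3/630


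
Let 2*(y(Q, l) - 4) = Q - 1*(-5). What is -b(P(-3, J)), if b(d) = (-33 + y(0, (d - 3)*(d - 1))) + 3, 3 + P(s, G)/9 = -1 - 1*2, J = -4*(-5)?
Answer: 47/2 ≈ 23.500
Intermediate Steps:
J = 20
P(s, G) = -54 (P(s, G) = -27 + 9*(-1 - 1*2) = -27 + 9*(-1 - 2) = -27 + 9*(-3) = -27 - 27 = -54)
y(Q, l) = 13/2 + Q/2 (y(Q, l) = 4 + (Q - 1*(-5))/2 = 4 + (Q + 5)/2 = 4 + (5 + Q)/2 = 4 + (5/2 + Q/2) = 13/2 + Q/2)
b(d) = -47/2 (b(d) = (-33 + (13/2 + (½)*0)) + 3 = (-33 + (13/2 + 0)) + 3 = (-33 + 13/2) + 3 = -53/2 + 3 = -47/2)
-b(P(-3, J)) = -1*(-47/2) = 47/2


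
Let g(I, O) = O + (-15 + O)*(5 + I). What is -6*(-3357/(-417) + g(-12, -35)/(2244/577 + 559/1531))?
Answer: -257306529168/522376873 ≈ -492.57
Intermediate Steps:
-6*(-3357/(-417) + g(-12, -35)/(2244/577 + 559/1531)) = -6*(-3357/(-417) + (-75 - 15*(-12) + 6*(-35) - 12*(-35))/(2244/577 + 559/1531)) = -6*(-3357*(-1/417) + (-75 + 180 - 210 + 420)/(2244*(1/577) + 559*(1/1531))) = -6*(1119/139 + 315/(2244/577 + 559/1531)) = -6*(1119/139 + 315/(3758107/883387)) = -6*(1119/139 + 315*(883387/3758107)) = -6*(1119/139 + 278266905/3758107) = -6*42884421528/522376873 = -257306529168/522376873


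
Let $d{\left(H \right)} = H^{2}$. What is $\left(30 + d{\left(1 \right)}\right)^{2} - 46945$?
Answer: $-45984$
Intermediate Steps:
$\left(30 + d{\left(1 \right)}\right)^{2} - 46945 = \left(30 + 1^{2}\right)^{2} - 46945 = \left(30 + 1\right)^{2} - 46945 = 31^{2} - 46945 = 961 - 46945 = -45984$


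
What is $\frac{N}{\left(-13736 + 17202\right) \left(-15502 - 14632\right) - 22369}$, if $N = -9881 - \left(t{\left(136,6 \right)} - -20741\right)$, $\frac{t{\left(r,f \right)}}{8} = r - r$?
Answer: $\frac{30622}{104466813} \approx 0.00029313$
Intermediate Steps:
$t{\left(r,f \right)} = 0$ ($t{\left(r,f \right)} = 8 \left(r - r\right) = 8 \cdot 0 = 0$)
$N = -30622$ ($N = -9881 - \left(0 - -20741\right) = -9881 - \left(0 + 20741\right) = -9881 - 20741 = -30622$)
$\frac{N}{\left(-13736 + 17202\right) \left(-15502 - 14632\right) - 22369} = - \frac{30622}{\left(-13736 + 17202\right) \left(-15502 - 14632\right) - 22369} = - \frac{30622}{3466 \left(-30134\right) - 22369} = - \frac{30622}{-104444444 - 22369} = - \frac{30622}{-104466813} = \left(-30622\right) \left(- \frac{1}{104466813}\right) = \frac{30622}{104466813}$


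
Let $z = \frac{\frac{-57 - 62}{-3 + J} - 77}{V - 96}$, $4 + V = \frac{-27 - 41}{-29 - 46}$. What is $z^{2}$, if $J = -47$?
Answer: $\frac{125283249}{220938496} \approx 0.56705$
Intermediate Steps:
$V = - \frac{232}{75}$ ($V = -4 + \frac{-27 - 41}{-29 - 46} = -4 - \frac{68}{-75} = -4 - - \frac{68}{75} = -4 + \frac{68}{75} = - \frac{232}{75} \approx -3.0933$)
$z = \frac{11193}{14864}$ ($z = \frac{\frac{-57 - 62}{-3 - 47} - 77}{- \frac{232}{75} - 96} = \frac{- \frac{119}{-50} - 77}{- \frac{7432}{75}} = \left(\left(-119\right) \left(- \frac{1}{50}\right) - 77\right) \left(- \frac{75}{7432}\right) = \left(\frac{119}{50} - 77\right) \left(- \frac{75}{7432}\right) = \left(- \frac{3731}{50}\right) \left(- \frac{75}{7432}\right) = \frac{11193}{14864} \approx 0.75303$)
$z^{2} = \left(\frac{11193}{14864}\right)^{2} = \frac{125283249}{220938496}$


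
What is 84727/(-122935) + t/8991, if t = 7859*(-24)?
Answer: -7983096139/368436195 ≈ -21.668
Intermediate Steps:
t = -188616
84727/(-122935) + t/8991 = 84727/(-122935) - 188616/8991 = 84727*(-1/122935) - 188616*1/8991 = -84727/122935 - 62872/2997 = -7983096139/368436195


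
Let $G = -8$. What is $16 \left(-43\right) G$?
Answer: $5504$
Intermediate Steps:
$16 \left(-43\right) G = 16 \left(-43\right) \left(-8\right) = \left(-688\right) \left(-8\right) = 5504$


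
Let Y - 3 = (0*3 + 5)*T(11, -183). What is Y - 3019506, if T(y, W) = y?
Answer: -3019448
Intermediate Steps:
Y = 58 (Y = 3 + (0*3 + 5)*11 = 3 + (0 + 5)*11 = 3 + 5*11 = 3 + 55 = 58)
Y - 3019506 = 58 - 3019506 = -3019448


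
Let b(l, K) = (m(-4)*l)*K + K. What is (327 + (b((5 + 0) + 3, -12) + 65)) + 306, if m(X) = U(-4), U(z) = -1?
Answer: 782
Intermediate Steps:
m(X) = -1
b(l, K) = K - K*l (b(l, K) = (-l)*K + K = -K*l + K = K - K*l)
(327 + (b((5 + 0) + 3, -12) + 65)) + 306 = (327 + (-12*(1 - ((5 + 0) + 3)) + 65)) + 306 = (327 + (-12*(1 - (5 + 3)) + 65)) + 306 = (327 + (-12*(1 - 1*8) + 65)) + 306 = (327 + (-12*(1 - 8) + 65)) + 306 = (327 + (-12*(-7) + 65)) + 306 = (327 + (84 + 65)) + 306 = (327 + 149) + 306 = 476 + 306 = 782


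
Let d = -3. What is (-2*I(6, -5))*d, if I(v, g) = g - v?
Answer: -66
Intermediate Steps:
(-2*I(6, -5))*d = -2*(-5 - 1*6)*(-3) = -2*(-5 - 6)*(-3) = -2*(-11)*(-3) = 22*(-3) = -66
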